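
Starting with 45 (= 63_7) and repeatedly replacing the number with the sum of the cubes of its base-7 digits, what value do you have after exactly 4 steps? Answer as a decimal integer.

99

45 = (6,3)_7 → 6³ + 3³ = 216 + 27 = 243
243 = (4,6,5)_7 → 4³ + 6³ + 5³ = 64 + 216 + 125 = 405
405 = (1,1,1,6)_7 → 1³ + 1³ + 1³ + 6³ = 1 + 1 + 1 + 216 = 219
219 = (4,3,2)_7 → 4³ + 3³ + 2³ = 64 + 27 + 8 = 99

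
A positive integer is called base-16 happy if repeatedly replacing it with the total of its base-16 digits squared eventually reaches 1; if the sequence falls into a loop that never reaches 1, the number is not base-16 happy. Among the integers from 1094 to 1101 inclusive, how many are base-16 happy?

1094: 1094 → 68 → 32 → 4 → 16 → 1  — base-16 happy
1095: 1095 → 81 → 26 → 101 → 61 → 178 → 125 → 218 → 269 → 170 → 200 → 208 → 169 → 181 → 146 → 85 → 50 → 13 → 169  — not base-16 happy
1096: 1096 → 96 → 36 → 20 → 17 → 2 → 4 → 16 → 1  — base-16 happy
1097: 1097 → 113 → 50 → 13 → 169 → 181 → 146 → 85 → 50  — not base-16 happy
1098: 1098 → 132 → 80 → 25 → 82 → 29 → 170 → 200 → 208 → 169 → 181 → 146 → 85 → 50 → 13 → 169  — not base-16 happy
1099: 1099 → 153 → 162 → 104 → 100 → 52 → 25 → 82 → 29 → 170 → 200 → 208 → 169 → 181 → 146 → 85 → 50 → 13 → 169  — not base-16 happy
1100: 1100 → 176 → 121 → 130 → 68 → 32 → 4 → 16 → 1  — base-16 happy
1101: 1101 → 201 → 225 → 197 → 169 → 181 → 146 → 85 → 50 → 13 → 169  — not base-16 happy
base-16 happy: 1094, 1096, 1100

3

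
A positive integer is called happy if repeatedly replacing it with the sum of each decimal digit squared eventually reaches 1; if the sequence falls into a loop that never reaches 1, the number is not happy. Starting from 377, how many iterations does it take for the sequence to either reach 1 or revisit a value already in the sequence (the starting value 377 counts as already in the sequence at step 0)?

377 → 3² + 7² + 7² = 9 + 49 + 49 = 107
107 → 1² + 0² + 7² = 1 + 0 + 49 = 50
50 → 5² + 0² = 25 + 0 = 25
25 → 2² + 5² = 4 + 25 = 29
29 → 2² + 9² = 4 + 81 = 85
85 → 8² + 5² = 64 + 25 = 89
89 → 8² + 9² = 64 + 81 = 145
145 → 1² + 4² + 5² = 1 + 16 + 25 = 42
42 → 4² + 2² = 16 + 4 = 20
20 → 2² + 0² = 4 + 0 = 4
4 → 4² = 16
16 → 1² + 6² = 1 + 36 = 37
37 → 3² + 7² = 9 + 49 = 58
58 → 5² + 8² = 25 + 64 = 89  — 89 repeats.
That took 14 steps.

14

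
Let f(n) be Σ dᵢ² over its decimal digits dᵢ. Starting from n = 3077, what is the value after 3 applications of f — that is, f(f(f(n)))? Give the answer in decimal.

3077 → 107
107 → 50
50 → 25

25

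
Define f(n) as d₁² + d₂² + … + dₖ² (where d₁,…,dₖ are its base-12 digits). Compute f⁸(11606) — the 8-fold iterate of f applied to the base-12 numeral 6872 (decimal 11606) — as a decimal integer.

5

11606 = (6,8,7,2)_12 → 6² + 8² + 7² + 2² = 153
153 = (1,0,9)_12 → 1² + 0² + 9² = 82
82 = (6,10)_12 → 6² + 10² = 136
136 = (11,4)_12 → 11² + 4² = 137
137 = (11,5)_12 → 11² + 5² = 146
146 = (1,0,2)_12 → 1² + 0² + 2² = 5
5 = (5)_12 → 5² = 25
25 = (2,1)_12 → 2² + 1² = 5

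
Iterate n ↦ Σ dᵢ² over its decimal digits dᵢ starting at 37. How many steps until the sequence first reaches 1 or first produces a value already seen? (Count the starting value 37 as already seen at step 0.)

37 → 3² + 7² = 58
58 → 5² + 8² = 89
89 → 8² + 9² = 145
145 → 1² + 4² + 5² = 42
42 → 4² + 2² = 20
20 → 2² + 0² = 4
4 → 4² = 16
16 → 1² + 6² = 37  — 37 repeats.
That took 8 steps.

8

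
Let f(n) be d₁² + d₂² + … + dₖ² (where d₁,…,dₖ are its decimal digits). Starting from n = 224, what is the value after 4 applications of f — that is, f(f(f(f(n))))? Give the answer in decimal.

224 → 2² + 2² + 4² = 4 + 4 + 16 = 24
24 → 2² + 4² = 4 + 16 = 20
20 → 2² + 0² = 4 + 0 = 4
4 → 4² = 16

16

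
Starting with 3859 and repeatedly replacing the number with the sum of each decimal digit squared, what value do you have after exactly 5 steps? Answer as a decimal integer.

3859 → 3² + 8² + 5² + 9² = 179
179 → 1² + 7² + 9² = 131
131 → 1² + 3² + 1² = 11
11 → 1² + 1² = 2
2 → 2² = 4

4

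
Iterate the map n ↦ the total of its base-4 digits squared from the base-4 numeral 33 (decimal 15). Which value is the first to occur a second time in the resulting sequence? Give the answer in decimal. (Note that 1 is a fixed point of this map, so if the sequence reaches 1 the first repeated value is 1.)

1

15 = (3,3)_4 → 3² + 3² = 9 + 9 = 18
18 = (1,0,2)_4 → 1² + 0² + 2² = 1 + 0 + 4 = 5
5 = (1,1)_4 → 1² + 1² = 1 + 1 = 2
2 = (2)_4 → 2² = 4
4 = (1,0)_4 → 1² + 0² = 1 + 0 = 1  — reached the fixed point 1.
1 → 1, so 1 is the first repeated value.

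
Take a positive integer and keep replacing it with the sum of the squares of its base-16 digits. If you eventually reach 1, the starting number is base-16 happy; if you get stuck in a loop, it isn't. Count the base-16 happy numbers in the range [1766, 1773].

1766: 1766 → 268 → 145 → 82 → 29 → 170 → 200 → 208 → 169 → 181 → 146 → 85 → 50 → 13 → 169  (repeats 169)
1767: 1767 → 281 → 83 → 34 → 8 → 64 → 16 → 1  (reaches 1)
1768: 1768 → 296 → 69 → 41 → 85 → 50 → 13 → 169 → 181 → 146 → 85  (repeats 85)
1769: 1769 → 313 → 91 → 146 → 85 → 50 → 13 → 169 → 181 → 146  (repeats 146)
1770: 1770 → 332 → 161 → 101 → 61 → 178 → 125 → 218 → 269 → 170 → 200 → 208 → 169 → 181 → 146 → 85 → 50 → 13 → 169  (repeats 169)
1771: 1771 → 353 → 38 → 40 → 68 → 32 → 4 → 16 → 1  (reaches 1)
1772: 1772 → 376 → 114 → 53 → 34 → 8 → 64 → 16 → 1  (reaches 1)
1773: 1773 → 401 → 83 → 34 → 8 → 64 → 16 → 1  (reaches 1)
base-16 happy: 1767, 1771, 1772, 1773

4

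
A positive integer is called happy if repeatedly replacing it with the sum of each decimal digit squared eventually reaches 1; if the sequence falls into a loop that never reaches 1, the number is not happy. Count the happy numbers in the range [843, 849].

843: 843 → 89 → 145 → 42 → 20 → 4 → 16 → 37 → 58 → 89  (repeats 89)
844: 844 → 96 → 117 → 51 → 26 → 40 → 16 → 37 → 58 → 89 → 145 → 42 → 20 → 4 → 16  (repeats 16)
845: 845 → 105 → 26 → 40 → 16 → 37 → 58 → 89 → 145 → 42 → 20 → 4 → 16  (repeats 16)
846: 846 → 116 → 38 → 73 → 58 → 89 → 145 → 42 → 20 → 4 → 16 → 37 → 58  (repeats 58)
847: 847 → 129 → 86 → 100 → 1  (reaches 1)
848: 848 → 144 → 33 → 18 → 65 → 61 → 37 → 58 → 89 → 145 → 42 → 20 → 4 → 16 → 37  (repeats 37)
849: 849 → 161 → 38 → 73 → 58 → 89 → 145 → 42 → 20 → 4 → 16 → 37 → 58  (repeats 58)
happy: 847

1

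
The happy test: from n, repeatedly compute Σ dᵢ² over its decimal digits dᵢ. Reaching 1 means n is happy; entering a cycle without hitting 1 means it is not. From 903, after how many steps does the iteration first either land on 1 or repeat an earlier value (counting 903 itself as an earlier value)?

13

903 → 9² + 0² + 3² = 81 + 0 + 9 = 90
90 → 9² + 0² = 81 + 0 = 81
81 → 8² + 1² = 64 + 1 = 65
65 → 6² + 5² = 36 + 25 = 61
61 → 6² + 1² = 36 + 1 = 37
37 → 3² + 7² = 9 + 49 = 58
58 → 5² + 8² = 25 + 64 = 89
89 → 8² + 9² = 64 + 81 = 145
145 → 1² + 4² + 5² = 1 + 16 + 25 = 42
42 → 4² + 2² = 16 + 4 = 20
20 → 2² + 0² = 4 + 0 = 4
4 → 4² = 16
16 → 1² + 6² = 1 + 36 = 37  — 37 repeats.
That took 13 steps.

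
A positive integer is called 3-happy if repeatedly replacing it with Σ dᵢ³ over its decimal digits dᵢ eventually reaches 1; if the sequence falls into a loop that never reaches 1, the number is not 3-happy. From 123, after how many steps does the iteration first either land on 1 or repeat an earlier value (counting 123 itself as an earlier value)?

8

123 → 1³ + 2³ + 3³ = 36
36 → 3³ + 6³ = 243
243 → 2³ + 4³ + 3³ = 99
99 → 9³ + 9³ = 1458
1458 → 1³ + 4³ + 5³ + 8³ = 702
702 → 7³ + 0³ + 2³ = 351
351 → 3³ + 5³ + 1³ = 153
153 → 1³ + 5³ + 3³ = 153  — 153 repeats.
That took 8 steps.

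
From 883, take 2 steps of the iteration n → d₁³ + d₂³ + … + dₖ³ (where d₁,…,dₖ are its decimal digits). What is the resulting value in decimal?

883 → 8³ + 8³ + 3³ = 1051
1051 → 1³ + 0³ + 5³ + 1³ = 127

127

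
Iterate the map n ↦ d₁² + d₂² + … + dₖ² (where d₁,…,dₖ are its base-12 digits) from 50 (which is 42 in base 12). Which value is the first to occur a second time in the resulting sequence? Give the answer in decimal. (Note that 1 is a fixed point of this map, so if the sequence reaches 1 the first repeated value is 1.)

50

50 = (4,2)_12 → 4² + 2² = 16 + 4 = 20
20 = (1,8)_12 → 1² + 8² = 1 + 64 = 65
65 = (5,5)_12 → 5² + 5² = 25 + 25 = 50  — 50 already appeared earlier.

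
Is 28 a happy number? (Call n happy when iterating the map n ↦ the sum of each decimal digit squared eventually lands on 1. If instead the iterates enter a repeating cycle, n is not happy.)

28 → 2² + 8² = 68
68 → 6² + 8² = 100
100 → 1² + 0² + 0² = 1  — reached 1.

happy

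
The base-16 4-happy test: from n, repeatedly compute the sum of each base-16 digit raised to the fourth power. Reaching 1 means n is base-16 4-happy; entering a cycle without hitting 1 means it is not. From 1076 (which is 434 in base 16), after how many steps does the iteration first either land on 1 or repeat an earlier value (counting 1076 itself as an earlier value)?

1076 = (4,3,4)_16 → 4⁴ + 3⁴ + 4⁴ = 256 + 81 + 256 = 593
593 = (2,5,1)_16 → 2⁴ + 5⁴ + 1⁴ = 16 + 625 + 1 = 642
642 = (2,8,2)_16 → 2⁴ + 8⁴ + 2⁴ = 16 + 4096 + 16 = 4128
4128 = (1,0,2,0)_16 → 1⁴ + 0⁴ + 2⁴ + 0⁴ = 1 + 0 + 16 + 0 = 17
17 = (1,1)_16 → 1⁴ + 1⁴ = 1 + 1 = 2
2 = (2)_16 → 2⁴ = 16
16 = (1,0)_16 → 1⁴ + 0⁴ = 1 + 0 = 1  — reached 1.
That took 7 steps.

7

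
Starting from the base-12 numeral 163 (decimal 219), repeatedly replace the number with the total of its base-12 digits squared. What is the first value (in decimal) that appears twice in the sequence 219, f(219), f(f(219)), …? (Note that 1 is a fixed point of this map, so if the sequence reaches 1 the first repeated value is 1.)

219 = (1,6,3)_12 → 1² + 6² + 3² = 46
46 = (3,10)_12 → 3² + 10² = 109
109 = (9,1)_12 → 9² + 1² = 82
82 = (6,10)_12 → 6² + 10² = 136
136 = (11,4)_12 → 11² + 4² = 137
137 = (11,5)_12 → 11² + 5² = 146
146 = (1,0,2)_12 → 1² + 0² + 2² = 5
5 = (5)_12 → 5² = 25
25 = (2,1)_12 → 2² + 1² = 5  — 5 already appeared earlier.

5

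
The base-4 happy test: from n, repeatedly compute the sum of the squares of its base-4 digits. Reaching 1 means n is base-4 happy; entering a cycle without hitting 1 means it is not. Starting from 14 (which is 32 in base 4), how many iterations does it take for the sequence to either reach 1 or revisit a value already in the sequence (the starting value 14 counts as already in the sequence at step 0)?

5

14 = (3,2)_4 → 3² + 2² = 9 + 4 = 13
13 = (3,1)_4 → 3² + 1² = 9 + 1 = 10
10 = (2,2)_4 → 2² + 2² = 4 + 4 = 8
8 = (2,0)_4 → 2² + 0² = 4 + 0 = 4
4 = (1,0)_4 → 1² + 0² = 1 + 0 = 1  — reached 1.
That took 5 steps.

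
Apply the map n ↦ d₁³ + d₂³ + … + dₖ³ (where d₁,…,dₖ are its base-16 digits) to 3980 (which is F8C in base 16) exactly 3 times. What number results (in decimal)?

854

3980 = (15,8,12)_16 → 15³ + 8³ + 12³ = 3375 + 512 + 1728 = 5615
5615 = (1,5,14,15)_16 → 1³ + 5³ + 14³ + 15³ = 1 + 125 + 2744 + 3375 = 6245
6245 = (1,8,6,5)_16 → 1³ + 8³ + 6³ + 5³ = 1 + 512 + 216 + 125 = 854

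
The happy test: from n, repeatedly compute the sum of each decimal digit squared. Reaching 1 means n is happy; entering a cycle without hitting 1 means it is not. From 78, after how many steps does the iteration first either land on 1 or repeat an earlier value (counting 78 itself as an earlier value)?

12

78 → 7² + 8² = 113
113 → 1² + 1² + 3² = 11
11 → 1² + 1² = 2
2 → 2² = 4
4 → 4² = 16
16 → 1² + 6² = 37
37 → 3² + 7² = 58
58 → 5² + 8² = 89
89 → 8² + 9² = 145
145 → 1² + 4² + 5² = 42
42 → 4² + 2² = 20
20 → 2² + 0² = 4  — 4 repeats.
That took 12 steps.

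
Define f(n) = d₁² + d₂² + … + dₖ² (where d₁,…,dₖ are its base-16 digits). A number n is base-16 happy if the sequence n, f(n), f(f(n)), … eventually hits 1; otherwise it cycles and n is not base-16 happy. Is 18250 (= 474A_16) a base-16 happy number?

not base-16 happy

18250 = (4,7,4,10)_16 → 4² + 7² + 4² + 10² = 181
181 = (11,5)_16 → 11² + 5² = 146
146 = (9,2)_16 → 9² + 2² = 85
85 = (5,5)_16 → 5² + 5² = 50
50 = (3,2)_16 → 3² + 2² = 13
13 = (13)_16 → 13² = 169
169 = (10,9)_16 → 10² + 9² = 181  — 181 already seen; the sequence cycles without reaching 1.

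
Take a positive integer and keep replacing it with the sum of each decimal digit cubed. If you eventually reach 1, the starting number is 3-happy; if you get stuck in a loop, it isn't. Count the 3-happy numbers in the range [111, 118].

1

111: 111 → 3 → 27 → 351 → 153 → 153  — not 3-happy
112: 112 → 10 → 1  — 3-happy
113: 113 → 29 → 737 → 713 → 371 → 371  — not 3-happy
114: 114 → 66 → 432 → 99 → 1458 → 702 → 351 → 153 → 153  — not 3-happy
115: 115 → 127 → 352 → 160 → 217 → 352  — not 3-happy
116: 116 → 218 → 521 → 134 → 92 → 737 → 713 → 371 → 371  — not 3-happy
117: 117 → 345 → 216 → 225 → 141 → 66 → 432 → 99 → 1458 → 702 → 351 → 153 → 153  — not 3-happy
118: 118 → 514 → 190 → 730 → 370 → 370  — not 3-happy
3-happy: 112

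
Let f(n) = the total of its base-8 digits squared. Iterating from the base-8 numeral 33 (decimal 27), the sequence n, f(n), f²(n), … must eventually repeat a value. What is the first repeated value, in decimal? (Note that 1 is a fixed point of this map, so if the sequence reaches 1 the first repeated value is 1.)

1

27 = (3,3)_8 → 3² + 3² = 18
18 = (2,2)_8 → 2² + 2² = 8
8 = (1,0)_8 → 1² + 0² = 1  — reached the fixed point 1.
1 → 1, so 1 is the first repeated value.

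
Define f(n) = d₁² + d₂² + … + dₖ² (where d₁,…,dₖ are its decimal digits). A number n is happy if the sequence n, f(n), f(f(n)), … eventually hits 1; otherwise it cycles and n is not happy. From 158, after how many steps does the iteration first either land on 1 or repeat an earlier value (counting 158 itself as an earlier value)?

13

158 → 1² + 5² + 8² = 1 + 25 + 64 = 90
90 → 9² + 0² = 81 + 0 = 81
81 → 8² + 1² = 64 + 1 = 65
65 → 6² + 5² = 36 + 25 = 61
61 → 6² + 1² = 36 + 1 = 37
37 → 3² + 7² = 9 + 49 = 58
58 → 5² + 8² = 25 + 64 = 89
89 → 8² + 9² = 64 + 81 = 145
145 → 1² + 4² + 5² = 1 + 16 + 25 = 42
42 → 4² + 2² = 16 + 4 = 20
20 → 2² + 0² = 4 + 0 = 4
4 → 4² = 16
16 → 1² + 6² = 1 + 36 = 37  — 37 repeats.
That took 13 steps.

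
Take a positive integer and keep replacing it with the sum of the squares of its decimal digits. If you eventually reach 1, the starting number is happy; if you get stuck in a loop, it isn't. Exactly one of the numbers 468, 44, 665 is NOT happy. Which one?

468

468: 468 → 116 → 38 → 73 → 58 → 89 → 145 → 42 → 20 → 4 → 16 → 37 → 58  — repeats 58 (not happy)
44: 44 → 32 → 13 → 10 → 1  — reaches 1 (happy)
665: 665 → 97 → 130 → 10 → 1  — reaches 1 (happy)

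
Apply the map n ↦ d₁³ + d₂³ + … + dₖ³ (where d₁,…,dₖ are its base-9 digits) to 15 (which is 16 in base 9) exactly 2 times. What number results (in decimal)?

15 = (1,6)_9 → 1³ + 6³ = 1 + 216 = 217
217 = (2,6,1)_9 → 2³ + 6³ + 1³ = 8 + 216 + 1 = 225

225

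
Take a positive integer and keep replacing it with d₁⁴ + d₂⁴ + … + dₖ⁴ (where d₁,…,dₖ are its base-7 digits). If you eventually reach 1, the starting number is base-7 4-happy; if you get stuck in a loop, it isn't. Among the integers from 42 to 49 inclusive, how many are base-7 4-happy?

1

42: 42 → 1296 → 788 → 288 → 1922 → 1138 → 354 → 258 → 1922  — not base-7 4-happy
43: 43 → 1297 → 803 → 673 → 1923 → 1507 → 913 → 609 → 707 → 97 → 2593 → 1459 → 963 → 1153 → 803  — not base-7 4-happy
44: 44 → 1312 → 1412 → 1506 → 898 → 304 → 1378 → 1552 → 1218 → 1458 → 898  — not base-7 4-happy
45: 45 → 1377 → 881 → 2689 → 1923 → 1507 → 913 → 609 → 707 → 97 → 2593 → 1459 → 963 → 1153 → 803 → 673 → 1923  — not base-7 4-happy
46: 46 → 1552 → 1218 → 1458 → 898 → 304 → 1378 → 1552  — not base-7 4-happy
47: 47 → 1921 → 963 → 1153 → 803 → 673 → 1923 → 1507 → 913 → 609 → 707 → 97 → 2593 → 1459 → 963  — not base-7 4-happy
48: 48 → 2592 → 1394 → 338 → 2608 → 514 → 244 → 2848 → 1314 → 1956 → 2258 → 1808 → 1938 → 2258  — not base-7 4-happy
49: 49 → 1  — base-7 4-happy
base-7 4-happy: 49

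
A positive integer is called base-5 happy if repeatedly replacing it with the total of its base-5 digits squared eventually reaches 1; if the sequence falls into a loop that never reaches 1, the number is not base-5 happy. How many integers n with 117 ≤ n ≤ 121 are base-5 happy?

117: 117 → 29 → 17 → 13 → 13  — not base-5 happy
118: 118 → 34 → 18 → 18  — not base-5 happy
119: 119 → 41 → 11 → 5 → 1  — base-5 happy
120: 120 → 32 → 6 → 2 → 4 → 16 → 10 → 4  — not base-5 happy
121: 121 → 33 → 11 → 5 → 1  — base-5 happy
base-5 happy: 119, 121

2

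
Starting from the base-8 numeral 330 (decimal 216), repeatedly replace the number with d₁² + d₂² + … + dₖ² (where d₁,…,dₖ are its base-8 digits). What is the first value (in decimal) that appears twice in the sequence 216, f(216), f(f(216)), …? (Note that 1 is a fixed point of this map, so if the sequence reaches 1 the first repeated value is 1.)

1

216 = (3,3,0)_8 → 3² + 3² + 0² = 9 + 9 + 0 = 18
18 = (2,2)_8 → 2² + 2² = 4 + 4 = 8
8 = (1,0)_8 → 1² + 0² = 1 + 0 = 1  — reached the fixed point 1.
1 → 1, so 1 is the first repeated value.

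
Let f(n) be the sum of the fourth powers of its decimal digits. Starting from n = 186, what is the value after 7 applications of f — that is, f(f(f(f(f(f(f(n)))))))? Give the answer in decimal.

186 → 1⁴ + 8⁴ + 6⁴ = 5393
5393 → 5⁴ + 3⁴ + 9⁴ + 3⁴ = 7348
7348 → 7⁴ + 3⁴ + 4⁴ + 8⁴ = 6834
6834 → 6⁴ + 8⁴ + 3⁴ + 4⁴ = 5729
5729 → 5⁴ + 7⁴ + 2⁴ + 9⁴ = 9603
9603 → 9⁴ + 6⁴ + 0⁴ + 3⁴ = 7938
7938 → 7⁴ + 9⁴ + 3⁴ + 8⁴ = 13139

13139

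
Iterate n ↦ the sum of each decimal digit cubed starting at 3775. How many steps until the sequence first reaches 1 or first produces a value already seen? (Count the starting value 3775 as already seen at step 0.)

3775 → 3³ + 7³ + 7³ + 5³ = 27 + 343 + 343 + 125 = 838
838 → 8³ + 3³ + 8³ = 512 + 27 + 512 = 1051
1051 → 1³ + 0³ + 5³ + 1³ = 1 + 0 + 125 + 1 = 127
127 → 1³ + 2³ + 7³ = 1 + 8 + 343 = 352
352 → 3³ + 5³ + 2³ = 27 + 125 + 8 = 160
160 → 1³ + 6³ + 0³ = 1 + 216 + 0 = 217
217 → 2³ + 1³ + 7³ = 8 + 1 + 343 = 352  — 352 repeats.
That took 7 steps.

7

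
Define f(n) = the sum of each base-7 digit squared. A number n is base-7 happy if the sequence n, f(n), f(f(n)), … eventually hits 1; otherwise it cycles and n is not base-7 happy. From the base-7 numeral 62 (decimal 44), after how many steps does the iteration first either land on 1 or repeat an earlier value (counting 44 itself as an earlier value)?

44 = (6,2)_7 → 6² + 2² = 36 + 4 = 40
40 = (5,5)_7 → 5² + 5² = 25 + 25 = 50
50 = (1,0,1)_7 → 1² + 0² + 1² = 1 + 0 + 1 = 2
2 = (2)_7 → 2² = 4
4 = (4)_7 → 4² = 16
16 = (2,2)_7 → 2² + 2² = 4 + 4 = 8
8 = (1,1)_7 → 1² + 1² = 1 + 1 = 2  — 2 repeats.
That took 7 steps.

7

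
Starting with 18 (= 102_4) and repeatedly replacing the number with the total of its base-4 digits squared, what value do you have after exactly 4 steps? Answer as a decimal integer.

18 = (1,0,2)_4 → 1² + 0² + 2² = 1 + 0 + 4 = 5
5 = (1,1)_4 → 1² + 1² = 1 + 1 = 2
2 = (2)_4 → 2² = 4
4 = (1,0)_4 → 1² + 0² = 1 + 0 = 1

1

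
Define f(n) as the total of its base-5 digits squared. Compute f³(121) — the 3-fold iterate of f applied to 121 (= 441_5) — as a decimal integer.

5

121 = (4,4,1)_5 → 4² + 4² + 1² = 16 + 16 + 1 = 33
33 = (1,1,3)_5 → 1² + 1² + 3² = 1 + 1 + 9 = 11
11 = (2,1)_5 → 2² + 1² = 4 + 1 = 5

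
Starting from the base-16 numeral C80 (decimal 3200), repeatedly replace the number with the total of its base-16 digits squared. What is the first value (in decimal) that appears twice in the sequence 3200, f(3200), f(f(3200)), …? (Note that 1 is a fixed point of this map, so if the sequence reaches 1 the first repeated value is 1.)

169

3200 = (12,8,0)_16 → 12² + 8² + 0² = 144 + 64 + 0 = 208
208 = (13,0)_16 → 13² + 0² = 169 + 0 = 169
169 = (10,9)_16 → 10² + 9² = 100 + 81 = 181
181 = (11,5)_16 → 11² + 5² = 121 + 25 = 146
146 = (9,2)_16 → 9² + 2² = 81 + 4 = 85
85 = (5,5)_16 → 5² + 5² = 25 + 25 = 50
50 = (3,2)_16 → 3² + 2² = 9 + 4 = 13
13 = (13)_16 → 13² = 169  — 169 already appeared earlier.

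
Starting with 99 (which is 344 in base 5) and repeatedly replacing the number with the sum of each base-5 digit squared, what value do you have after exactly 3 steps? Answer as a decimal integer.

99 = (3,4,4)_5 → 3² + 4² + 4² = 41
41 = (1,3,1)_5 → 1² + 3² + 1² = 11
11 = (2,1)_5 → 2² + 1² = 5

5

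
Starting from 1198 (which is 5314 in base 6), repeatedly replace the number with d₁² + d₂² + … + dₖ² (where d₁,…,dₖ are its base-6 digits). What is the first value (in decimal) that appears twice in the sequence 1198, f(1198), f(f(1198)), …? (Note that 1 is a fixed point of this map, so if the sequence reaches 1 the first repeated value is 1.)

5

1198 = (5,3,1,4)_6 → 51
51 = (1,2,3)_6 → 14
14 = (2,2)_6 → 8
8 = (1,2)_6 → 5
5 = (5)_6 → 25
25 = (4,1)_6 → 17
17 = (2,5)_6 → 29
29 = (4,5)_6 → 41
41 = (1,0,5)_6 → 26
26 = (4,2)_6 → 20
20 = (3,2)_6 → 13
13 = (2,1)_6 → 5  — 5 already appeared earlier.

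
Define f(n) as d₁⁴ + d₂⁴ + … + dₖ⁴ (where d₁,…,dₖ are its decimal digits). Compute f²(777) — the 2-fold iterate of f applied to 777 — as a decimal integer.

2498

777 → 7203
7203 → 2498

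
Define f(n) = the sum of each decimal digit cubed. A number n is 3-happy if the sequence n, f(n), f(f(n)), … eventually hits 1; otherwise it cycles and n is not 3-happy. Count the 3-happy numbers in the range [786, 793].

786: 786 → 1071 → 345 → 216 → 225 → 141 → 66 → 432 → 99 → 1458 → 702 → 351 → 153 → 153  (repeats 153)
787: 787 → 1198 → 1243 → 100 → 1  (reaches 1)
788: 788 → 1367 → 587 → 980 → 1241 → 74 → 407 → 407  (repeats 407)
789: 789 → 1584 → 702 → 351 → 153 → 153  (repeats 153)
790: 790 → 1072 → 352 → 160 → 217 → 352  (repeats 352)
791: 791 → 1073 → 371 → 371  (repeats 371)
792: 792 → 1080 → 513 → 153 → 153  (repeats 153)
793: 793 → 1099 → 1459 → 919 → 1459  (repeats 1459)
3-happy: 787

1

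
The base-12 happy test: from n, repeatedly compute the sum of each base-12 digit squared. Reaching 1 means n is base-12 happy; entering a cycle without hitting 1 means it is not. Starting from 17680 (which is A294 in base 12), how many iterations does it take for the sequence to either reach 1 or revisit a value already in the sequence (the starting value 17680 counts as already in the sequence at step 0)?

17680 = (10,2,9,4)_12 → 10² + 2² + 9² + 4² = 201
201 = (1,4,9)_12 → 1² + 4² + 9² = 98
98 = (8,2)_12 → 8² + 2² = 68
68 = (5,8)_12 → 5² + 8² = 89
89 = (7,5)_12 → 7² + 5² = 74
74 = (6,2)_12 → 6² + 2² = 40
40 = (3,4)_12 → 3² + 4² = 25
25 = (2,1)_12 → 2² + 1² = 5
5 = (5)_12 → 5² = 25  — 25 repeats.
That took 9 steps.

9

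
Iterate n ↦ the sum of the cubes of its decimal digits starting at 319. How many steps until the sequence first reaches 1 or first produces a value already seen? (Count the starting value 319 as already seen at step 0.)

319 → 3³ + 1³ + 9³ = 757
757 → 7³ + 5³ + 7³ = 811
811 → 8³ + 1³ + 1³ = 514
514 → 5³ + 1³ + 4³ = 190
190 → 1³ + 9³ + 0³ = 730
730 → 7³ + 3³ + 0³ = 370
370 → 3³ + 7³ + 0³ = 370  — 370 repeats.
That took 7 steps.

7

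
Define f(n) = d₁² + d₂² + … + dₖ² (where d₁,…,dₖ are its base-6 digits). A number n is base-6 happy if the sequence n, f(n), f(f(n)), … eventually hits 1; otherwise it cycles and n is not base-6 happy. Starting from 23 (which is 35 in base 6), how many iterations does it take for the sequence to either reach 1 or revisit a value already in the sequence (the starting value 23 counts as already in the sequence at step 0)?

10

23 = (3,5)_6 → 3² + 5² = 9 + 25 = 34
34 = (5,4)_6 → 5² + 4² = 25 + 16 = 41
41 = (1,0,5)_6 → 1² + 0² + 5² = 1 + 0 + 25 = 26
26 = (4,2)_6 → 4² + 2² = 16 + 4 = 20
20 = (3,2)_6 → 3² + 2² = 9 + 4 = 13
13 = (2,1)_6 → 2² + 1² = 4 + 1 = 5
5 = (5)_6 → 5² = 25
25 = (4,1)_6 → 4² + 1² = 16 + 1 = 17
17 = (2,5)_6 → 2² + 5² = 4 + 25 = 29
29 = (4,5)_6 → 4² + 5² = 16 + 25 = 41  — 41 repeats.
That took 10 steps.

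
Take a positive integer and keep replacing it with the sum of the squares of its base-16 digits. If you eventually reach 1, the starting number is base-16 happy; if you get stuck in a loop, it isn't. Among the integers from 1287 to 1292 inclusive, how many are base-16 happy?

3

1287: 1287 → 74 → 116 → 65 → 17 → 2 → 4 → 16 → 1  — base-16 happy
1288: 1288 → 89 → 106 → 136 → 128 → 64 → 16 → 1  — base-16 happy
1289: 1289 → 106 → 136 → 128 → 64 → 16 → 1  — base-16 happy
1290: 1290 → 125 → 218 → 269 → 170 → 200 → 208 → 169 → 181 → 146 → 85 → 50 → 13 → 169  — not base-16 happy
1291: 1291 → 146 → 85 → 50 → 13 → 169 → 181 → 146  — not base-16 happy
1292: 1292 → 169 → 181 → 146 → 85 → 50 → 13 → 169  — not base-16 happy
base-16 happy: 1287, 1288, 1289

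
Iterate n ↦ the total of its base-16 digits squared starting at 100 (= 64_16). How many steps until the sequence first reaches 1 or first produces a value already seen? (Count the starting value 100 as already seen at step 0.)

100 = (6,4)_16 → 52
52 = (3,4)_16 → 25
25 = (1,9)_16 → 82
82 = (5,2)_16 → 29
29 = (1,13)_16 → 170
170 = (10,10)_16 → 200
200 = (12,8)_16 → 208
208 = (13,0)_16 → 169
169 = (10,9)_16 → 181
181 = (11,5)_16 → 146
146 = (9,2)_16 → 85
85 = (5,5)_16 → 50
50 = (3,2)_16 → 13
13 = (13)_16 → 169  — 169 repeats.
That took 14 steps.

14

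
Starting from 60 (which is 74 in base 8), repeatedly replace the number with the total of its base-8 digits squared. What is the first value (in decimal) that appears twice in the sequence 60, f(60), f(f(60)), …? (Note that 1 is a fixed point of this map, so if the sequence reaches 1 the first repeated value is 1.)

60 = (7,4)_8 → 7² + 4² = 65
65 = (1,0,1)_8 → 1² + 0² + 1² = 2
2 = (2)_8 → 2² = 4
4 = (4)_8 → 4² = 16
16 = (2,0)_8 → 2² + 0² = 4  — 4 already appeared earlier.

4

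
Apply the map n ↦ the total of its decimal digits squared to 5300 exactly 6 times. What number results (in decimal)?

145

5300 → 5² + 3² + 0² + 0² = 34
34 → 3² + 4² = 25
25 → 2² + 5² = 29
29 → 2² + 9² = 85
85 → 8² + 5² = 89
89 → 8² + 9² = 145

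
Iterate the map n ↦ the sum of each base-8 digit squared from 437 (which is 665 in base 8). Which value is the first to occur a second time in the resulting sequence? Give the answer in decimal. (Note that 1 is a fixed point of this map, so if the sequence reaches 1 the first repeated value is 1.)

1

437 = (6,6,5)_8 → 97
97 = (1,4,1)_8 → 18
18 = (2,2)_8 → 8
8 = (1,0)_8 → 1  — reached the fixed point 1.
1 → 1, so 1 is the first repeated value.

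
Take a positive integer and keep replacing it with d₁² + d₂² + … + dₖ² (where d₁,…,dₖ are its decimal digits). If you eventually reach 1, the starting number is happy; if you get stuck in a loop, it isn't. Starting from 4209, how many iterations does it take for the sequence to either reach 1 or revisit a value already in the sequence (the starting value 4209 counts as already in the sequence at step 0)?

11

4209 → 4² + 2² + 0² + 9² = 101
101 → 1² + 0² + 1² = 2
2 → 2² = 4
4 → 4² = 16
16 → 1² + 6² = 37
37 → 3² + 7² = 58
58 → 5² + 8² = 89
89 → 8² + 9² = 145
145 → 1² + 4² + 5² = 42
42 → 4² + 2² = 20
20 → 2² + 0² = 4  — 4 repeats.
That took 11 steps.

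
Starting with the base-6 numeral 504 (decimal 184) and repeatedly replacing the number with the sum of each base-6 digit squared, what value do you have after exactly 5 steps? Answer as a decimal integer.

184 = (5,0,4)_6 → 5² + 0² + 4² = 41
41 = (1,0,5)_6 → 1² + 0² + 5² = 26
26 = (4,2)_6 → 4² + 2² = 20
20 = (3,2)_6 → 3² + 2² = 13
13 = (2,1)_6 → 2² + 1² = 5

5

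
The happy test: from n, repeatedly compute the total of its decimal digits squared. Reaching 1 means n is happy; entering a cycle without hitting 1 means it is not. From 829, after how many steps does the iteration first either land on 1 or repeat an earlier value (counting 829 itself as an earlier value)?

11

829 → 149
149 → 98
98 → 145
145 → 42
42 → 20
20 → 4
4 → 16
16 → 37
37 → 58
58 → 89
89 → 145  — 145 repeats.
That took 11 steps.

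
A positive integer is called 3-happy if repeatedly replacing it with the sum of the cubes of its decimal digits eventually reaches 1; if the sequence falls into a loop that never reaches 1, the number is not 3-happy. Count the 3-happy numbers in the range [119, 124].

1

119: 119 → 731 → 371 → 371  (repeats 371)
120: 120 → 9 → 729 → 1080 → 513 → 153 → 153  (repeats 153)
121: 121 → 10 → 1  (reaches 1)
122: 122 → 17 → 344 → 155 → 251 → 134 → 92 → 737 → 713 → 371 → 371  (repeats 371)
123: 123 → 36 → 243 → 99 → 1458 → 702 → 351 → 153 → 153  (repeats 153)
124: 124 → 73 → 370 → 370  (repeats 370)
3-happy: 121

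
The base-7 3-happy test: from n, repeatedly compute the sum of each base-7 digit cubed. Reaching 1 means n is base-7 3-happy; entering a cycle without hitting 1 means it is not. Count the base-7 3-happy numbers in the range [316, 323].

316: 316 → 244 → 496 → 244  (repeats 244)
317: 317 → 251 → 341 → 557 → 137 → 197 → 65 → 17 → 35 → 125 → 251  (repeats 251)
318: 318 → 270 → 216 → 288 → 342 → 648 → 282 → 258 → 342  (repeats 342)
319: 319 → 307 → 433 → 343 → 1  (reaches 1)
320: 320 → 368 → 92 → 218 → 92  (repeats 92)
321: 321 → 459 → 81 → 129 → 99 → 9 → 9  (repeats 9)
322: 322 → 280 → 250 → 250  (repeats 250)
323: 323 → 281 → 251 → 341 → 557 → 137 → 197 → 65 → 17 → 35 → 125 → 251  (repeats 251)
base-7 3-happy: 319

1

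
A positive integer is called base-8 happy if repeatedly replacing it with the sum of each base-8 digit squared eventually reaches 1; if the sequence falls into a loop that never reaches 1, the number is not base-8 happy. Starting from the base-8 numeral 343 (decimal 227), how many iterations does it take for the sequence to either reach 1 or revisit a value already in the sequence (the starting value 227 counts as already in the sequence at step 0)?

227 = (3,4,3)_8 → 3² + 4² + 3² = 9 + 16 + 9 = 34
34 = (4,2)_8 → 4² + 2² = 16 + 4 = 20
20 = (2,4)_8 → 2² + 4² = 4 + 16 = 20  — 20 repeats.
That took 3 steps.

3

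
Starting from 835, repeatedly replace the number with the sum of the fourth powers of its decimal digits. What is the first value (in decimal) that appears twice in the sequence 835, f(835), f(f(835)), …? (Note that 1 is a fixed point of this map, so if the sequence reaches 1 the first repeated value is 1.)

13139

835 → 8⁴ + 3⁴ + 5⁴ = 4096 + 81 + 625 = 4802
4802 → 4⁴ + 8⁴ + 0⁴ + 2⁴ = 256 + 4096 + 0 + 16 = 4368
4368 → 4⁴ + 3⁴ + 6⁴ + 8⁴ = 256 + 81 + 1296 + 4096 = 5729
5729 → 5⁴ + 7⁴ + 2⁴ + 9⁴ = 625 + 2401 + 16 + 6561 = 9603
9603 → 9⁴ + 6⁴ + 0⁴ + 3⁴ = 6561 + 1296 + 0 + 81 = 7938
7938 → 7⁴ + 9⁴ + 3⁴ + 8⁴ = 2401 + 6561 + 81 + 4096 = 13139
13139 → 1⁴ + 3⁴ + 1⁴ + 3⁴ + 9⁴ = 1 + 81 + 1 + 81 + 6561 = 6725
6725 → 6⁴ + 7⁴ + 2⁴ + 5⁴ = 1296 + 2401 + 16 + 625 = 4338
4338 → 4⁴ + 3⁴ + 3⁴ + 8⁴ = 256 + 81 + 81 + 4096 = 4514
4514 → 4⁴ + 5⁴ + 1⁴ + 4⁴ = 256 + 625 + 1 + 256 = 1138
1138 → 1⁴ + 1⁴ + 3⁴ + 8⁴ = 1 + 1 + 81 + 4096 = 4179
4179 → 4⁴ + 1⁴ + 7⁴ + 9⁴ = 256 + 1 + 2401 + 6561 = 9219
9219 → 9⁴ + 2⁴ + 1⁴ + 9⁴ = 6561 + 16 + 1 + 6561 = 13139  — 13139 already appeared earlier.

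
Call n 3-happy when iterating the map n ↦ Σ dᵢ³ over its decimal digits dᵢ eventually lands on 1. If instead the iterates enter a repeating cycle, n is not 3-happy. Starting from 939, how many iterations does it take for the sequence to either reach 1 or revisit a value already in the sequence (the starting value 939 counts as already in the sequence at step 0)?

939 → 9³ + 3³ + 9³ = 729 + 27 + 729 = 1485
1485 → 1³ + 4³ + 8³ + 5³ = 1 + 64 + 512 + 125 = 702
702 → 7³ + 0³ + 2³ = 343 + 0 + 8 = 351
351 → 3³ + 5³ + 1³ = 27 + 125 + 1 = 153
153 → 1³ + 5³ + 3³ = 1 + 125 + 27 = 153  — 153 repeats.
That took 5 steps.

5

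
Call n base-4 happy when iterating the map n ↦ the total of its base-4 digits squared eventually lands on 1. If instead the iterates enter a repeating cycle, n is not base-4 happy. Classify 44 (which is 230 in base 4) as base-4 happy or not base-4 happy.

base-4 happy

44 = (2,3,0)_4 → 2² + 3² + 0² = 4 + 9 + 0 = 13
13 = (3,1)_4 → 3² + 1² = 9 + 1 = 10
10 = (2,2)_4 → 2² + 2² = 4 + 4 = 8
8 = (2,0)_4 → 2² + 0² = 4 + 0 = 4
4 = (1,0)_4 → 1² + 0² = 1 + 0 = 1  — reached 1.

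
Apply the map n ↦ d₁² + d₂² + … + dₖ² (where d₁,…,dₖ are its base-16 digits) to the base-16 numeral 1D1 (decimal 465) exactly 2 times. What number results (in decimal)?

221

465 = (1,13,1)_16 → 1² + 13² + 1² = 171
171 = (10,11)_16 → 10² + 11² = 221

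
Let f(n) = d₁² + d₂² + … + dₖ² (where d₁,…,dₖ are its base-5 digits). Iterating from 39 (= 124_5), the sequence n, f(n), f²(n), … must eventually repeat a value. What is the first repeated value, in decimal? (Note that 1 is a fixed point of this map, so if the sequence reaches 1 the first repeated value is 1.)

39 = (1,2,4)_5 → 1² + 2² + 4² = 21
21 = (4,1)_5 → 4² + 1² = 17
17 = (3,2)_5 → 3² + 2² = 13
13 = (2,3)_5 → 2² + 3² = 13  — 13 already appeared earlier.

13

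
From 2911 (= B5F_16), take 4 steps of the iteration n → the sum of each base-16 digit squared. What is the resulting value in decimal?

68

2911 = (11,5,15)_16 → 371
371 = (1,7,3)_16 → 59
59 = (3,11)_16 → 130
130 = (8,2)_16 → 68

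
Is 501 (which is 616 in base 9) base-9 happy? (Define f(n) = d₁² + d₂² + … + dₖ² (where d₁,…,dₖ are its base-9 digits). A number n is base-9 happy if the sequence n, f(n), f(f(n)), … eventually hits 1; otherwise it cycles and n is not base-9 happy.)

501 = (6,1,6)_9 → 6² + 1² + 6² = 36 + 1 + 36 = 73
73 = (8,1)_9 → 8² + 1² = 64 + 1 = 65
65 = (7,2)_9 → 7² + 2² = 49 + 4 = 53
53 = (5,8)_9 → 5² + 8² = 25 + 64 = 89
89 = (1,0,8)_9 → 1² + 0² + 8² = 1 + 0 + 64 = 65  — 65 already seen; the sequence cycles without reaching 1.

not base-9 happy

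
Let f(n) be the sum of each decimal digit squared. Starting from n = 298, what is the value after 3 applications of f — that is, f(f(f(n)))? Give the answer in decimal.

298 → 2² + 9² + 8² = 149
149 → 1² + 4² + 9² = 98
98 → 9² + 8² = 145

145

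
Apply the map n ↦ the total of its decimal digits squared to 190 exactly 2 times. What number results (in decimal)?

190 → 82
82 → 68

68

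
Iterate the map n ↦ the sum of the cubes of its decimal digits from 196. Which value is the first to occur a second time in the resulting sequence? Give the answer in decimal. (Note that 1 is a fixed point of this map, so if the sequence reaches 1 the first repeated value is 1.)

370

196 → 946
946 → 1009
1009 → 730
730 → 370
370 → 370  — 370 already appeared earlier.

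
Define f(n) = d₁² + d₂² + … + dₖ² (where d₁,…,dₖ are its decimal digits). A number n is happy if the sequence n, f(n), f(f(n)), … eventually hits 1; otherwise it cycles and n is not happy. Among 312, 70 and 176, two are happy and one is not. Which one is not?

312

312: 312 → 14 → 17 → 50 → 25 → 29 → 85 → 89 → 145 → 42 → 20 → 4 → 16 → 37 → 58 → 89  — repeats 89 (not happy)
70: 70 → 49 → 97 → 130 → 10 → 1  — reaches 1 (happy)
176: 176 → 86 → 100 → 1  — reaches 1 (happy)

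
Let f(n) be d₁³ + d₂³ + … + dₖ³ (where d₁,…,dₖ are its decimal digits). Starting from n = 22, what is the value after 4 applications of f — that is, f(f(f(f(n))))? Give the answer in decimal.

160

22 → 2³ + 2³ = 16
16 → 1³ + 6³ = 217
217 → 2³ + 1³ + 7³ = 352
352 → 3³ + 5³ + 2³ = 160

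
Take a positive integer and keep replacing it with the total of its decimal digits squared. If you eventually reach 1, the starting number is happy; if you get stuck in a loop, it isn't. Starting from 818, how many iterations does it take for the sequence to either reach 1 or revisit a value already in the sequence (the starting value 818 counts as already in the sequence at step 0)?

818 → 8² + 1² + 8² = 129
129 → 1² + 2² + 9² = 86
86 → 8² + 6² = 100
100 → 1² + 0² + 0² = 1  — reached 1.
That took 4 steps.

4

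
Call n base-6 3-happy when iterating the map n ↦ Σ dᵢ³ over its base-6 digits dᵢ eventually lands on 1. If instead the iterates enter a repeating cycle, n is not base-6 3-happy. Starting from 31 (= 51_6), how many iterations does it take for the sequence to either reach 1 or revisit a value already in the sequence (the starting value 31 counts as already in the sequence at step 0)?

31 = (5,1)_6 → 5³ + 1³ = 126
126 = (3,3,0)_6 → 3³ + 3³ + 0³ = 54
54 = (1,3,0)_6 → 1³ + 3³ + 0³ = 28
28 = (4,4)_6 → 4³ + 4³ = 128
128 = (3,3,2)_6 → 3³ + 3³ + 2³ = 62
62 = (1,4,2)_6 → 1³ + 4³ + 2³ = 73
73 = (2,0,1)_6 → 2³ + 0³ + 1³ = 9
9 = (1,3)_6 → 1³ + 3³ = 28  — 28 repeats.
That took 8 steps.

8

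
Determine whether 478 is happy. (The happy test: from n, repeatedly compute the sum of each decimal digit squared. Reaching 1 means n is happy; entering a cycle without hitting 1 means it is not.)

478 → 129
129 → 86
86 → 100
100 → 1  — reached 1.

happy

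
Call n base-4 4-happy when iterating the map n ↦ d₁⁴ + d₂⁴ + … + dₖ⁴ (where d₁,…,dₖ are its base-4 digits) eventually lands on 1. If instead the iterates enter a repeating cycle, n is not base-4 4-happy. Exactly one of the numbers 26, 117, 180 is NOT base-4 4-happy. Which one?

26: 26 → 33 → 17 → 2 → 16 → 1  — reaches 1 (base-4 4-happy)
117: 117 → 84 → 3 → 81 → 3  — repeats 3 (not base-4 4-happy)
180: 180 → 98 → 33 → 17 → 2 → 16 → 1  — reaches 1 (base-4 4-happy)

117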